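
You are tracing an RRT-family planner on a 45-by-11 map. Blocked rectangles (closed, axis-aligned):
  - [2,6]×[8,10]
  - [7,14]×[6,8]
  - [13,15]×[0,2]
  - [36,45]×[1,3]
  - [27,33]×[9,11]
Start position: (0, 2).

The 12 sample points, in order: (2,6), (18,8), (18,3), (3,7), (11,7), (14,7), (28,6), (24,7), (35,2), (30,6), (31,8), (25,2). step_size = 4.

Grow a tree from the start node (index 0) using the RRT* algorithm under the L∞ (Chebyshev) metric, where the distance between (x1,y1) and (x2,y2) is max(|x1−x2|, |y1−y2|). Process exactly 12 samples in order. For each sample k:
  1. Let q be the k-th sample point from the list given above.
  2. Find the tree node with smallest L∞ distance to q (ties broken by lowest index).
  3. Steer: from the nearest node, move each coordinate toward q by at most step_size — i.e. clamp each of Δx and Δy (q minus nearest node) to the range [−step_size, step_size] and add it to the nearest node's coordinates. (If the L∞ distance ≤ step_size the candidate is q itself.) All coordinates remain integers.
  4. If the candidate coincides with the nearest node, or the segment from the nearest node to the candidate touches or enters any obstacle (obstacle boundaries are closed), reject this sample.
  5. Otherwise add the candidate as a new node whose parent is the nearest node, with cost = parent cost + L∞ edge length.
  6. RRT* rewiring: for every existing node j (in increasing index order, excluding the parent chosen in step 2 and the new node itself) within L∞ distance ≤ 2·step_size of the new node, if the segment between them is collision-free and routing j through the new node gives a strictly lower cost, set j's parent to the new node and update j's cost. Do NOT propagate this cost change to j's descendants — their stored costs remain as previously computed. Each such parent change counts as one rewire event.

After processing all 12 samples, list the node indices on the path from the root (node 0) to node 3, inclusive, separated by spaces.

Path: 0 1 3

1. q=(2,6) nearest=0 d=4 new=(2,6) → add node 1 parent=0 cost=4
2. q=(18,8) nearest=1 d=16 new=(6,8) → blocked by [2,6]×[8,10], reject
3. q=(18,3) nearest=1 d=16 new=(6,3) → add node 2 parent=1 cost=8
4. q=(3,7) nearest=1 d=1 new=(3,7) → add node 3 parent=1 cost=5
5. q=(11,7) nearest=2 d=5 new=(10,7) → blocked by [7,14]×[6,8], reject
6. q=(14,7) nearest=2 d=8 new=(10,7) → blocked by [7,14]×[6,8], reject
7. q=(28,6) nearest=2 d=22 new=(10,6) → blocked by [7,14]×[6,8], reject
8. q=(24,7) nearest=2 d=18 new=(10,7) → blocked by [7,14]×[6,8], reject
9. q=(35,2) nearest=2 d=29 new=(10,2) → add node 4 parent=2 cost=12
10. q=(30,6) nearest=4 d=20 new=(14,6) → blocked by [7,14]×[6,8], reject
11. q=(31,8) nearest=4 d=21 new=(14,6) → blocked by [7,14]×[6,8], reject
12. q=(25,2) nearest=4 d=15 new=(14,2) → blocked by [13,15]×[0,2], reject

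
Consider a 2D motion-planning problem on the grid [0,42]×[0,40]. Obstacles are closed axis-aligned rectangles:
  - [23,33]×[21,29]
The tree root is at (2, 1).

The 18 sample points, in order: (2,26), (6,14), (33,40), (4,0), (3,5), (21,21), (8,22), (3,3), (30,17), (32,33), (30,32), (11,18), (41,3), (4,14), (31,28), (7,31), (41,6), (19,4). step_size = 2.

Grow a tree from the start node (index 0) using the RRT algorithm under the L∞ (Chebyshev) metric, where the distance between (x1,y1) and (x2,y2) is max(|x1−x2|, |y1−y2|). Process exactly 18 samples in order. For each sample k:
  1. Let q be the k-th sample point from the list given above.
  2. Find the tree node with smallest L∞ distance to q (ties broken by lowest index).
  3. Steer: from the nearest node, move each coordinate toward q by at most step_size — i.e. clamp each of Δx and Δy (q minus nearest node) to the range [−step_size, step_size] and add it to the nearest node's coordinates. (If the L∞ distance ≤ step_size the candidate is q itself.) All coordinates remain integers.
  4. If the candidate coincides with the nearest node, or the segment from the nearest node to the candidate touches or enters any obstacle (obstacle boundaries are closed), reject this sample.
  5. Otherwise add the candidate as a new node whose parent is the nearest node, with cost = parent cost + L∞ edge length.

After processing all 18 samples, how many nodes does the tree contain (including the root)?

1. q=(2,26) nearest=0 d=25 new=(2,3) → add node 1 parent=0 cost=2
2. q=(6,14) nearest=1 d=11 new=(4,5) → add node 2 parent=1 cost=4
3. q=(33,40) nearest=2 d=35 new=(6,7) → add node 3 parent=2 cost=6
4. q=(4,0) nearest=0 d=2 new=(4,0) → add node 4 parent=0 cost=2
5. q=(3,5) nearest=2 d=1 new=(3,5) → add node 5 parent=2 cost=5
6. q=(21,21) nearest=3 d=15 new=(8,9) → add node 6 parent=3 cost=8
7. q=(8,22) nearest=6 d=13 new=(8,11) → add node 7 parent=6 cost=10
8. q=(3,3) nearest=1 d=1 new=(3,3) → add node 8 parent=1 cost=3
9. q=(30,17) nearest=6 d=22 new=(10,11) → add node 9 parent=6 cost=10
10. q=(32,33) nearest=9 d=22 new=(12,13) → add node 10 parent=9 cost=12
11. q=(30,32) nearest=10 d=19 new=(14,15) → add node 11 parent=10 cost=14
12. q=(11,18) nearest=11 d=3 new=(12,17) → add node 12 parent=11 cost=16
13. q=(41,3) nearest=11 d=27 new=(16,13) → add node 13 parent=11 cost=16
14. q=(4,14) nearest=7 d=4 new=(6,13) → add node 14 parent=7 cost=12
15. q=(31,28) nearest=13 d=15 new=(18,15) → add node 15 parent=13 cost=18
16. q=(7,31) nearest=12 d=14 new=(10,19) → add node 16 parent=12 cost=18
17. q=(41,6) nearest=15 d=23 new=(20,13) → add node 17 parent=15 cost=20
18. q=(19,4) nearest=9 d=9 new=(12,9) → add node 18 parent=9 cost=12

Node count: 19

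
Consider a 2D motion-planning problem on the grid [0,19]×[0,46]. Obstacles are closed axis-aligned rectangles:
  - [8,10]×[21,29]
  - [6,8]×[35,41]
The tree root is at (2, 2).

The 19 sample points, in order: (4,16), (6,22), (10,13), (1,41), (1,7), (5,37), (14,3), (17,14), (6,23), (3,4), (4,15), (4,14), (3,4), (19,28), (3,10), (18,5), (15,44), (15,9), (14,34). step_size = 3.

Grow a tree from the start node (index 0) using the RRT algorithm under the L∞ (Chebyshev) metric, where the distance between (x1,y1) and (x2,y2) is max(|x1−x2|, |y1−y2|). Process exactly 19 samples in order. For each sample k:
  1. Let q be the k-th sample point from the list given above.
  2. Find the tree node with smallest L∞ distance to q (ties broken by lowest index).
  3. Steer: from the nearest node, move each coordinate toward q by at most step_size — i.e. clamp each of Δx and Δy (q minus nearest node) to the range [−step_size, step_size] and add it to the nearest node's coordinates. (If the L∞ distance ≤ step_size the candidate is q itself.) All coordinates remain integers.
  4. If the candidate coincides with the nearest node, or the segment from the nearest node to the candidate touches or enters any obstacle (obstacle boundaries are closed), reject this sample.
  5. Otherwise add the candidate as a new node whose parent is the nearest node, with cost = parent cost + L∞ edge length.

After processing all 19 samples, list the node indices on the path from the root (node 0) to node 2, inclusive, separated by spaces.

Path: 0 1 2

1. q=(4,16) nearest=0 d=14 new=(4,5) → add node 1 parent=0 cost=3
2. q=(6,22) nearest=1 d=17 new=(6,8) → add node 2 parent=1 cost=6
3. q=(10,13) nearest=2 d=5 new=(9,11) → add node 3 parent=2 cost=9
4. q=(1,41) nearest=3 d=30 new=(6,14) → add node 4 parent=3 cost=12
5. q=(1,7) nearest=1 d=3 new=(1,7) → add node 5 parent=1 cost=6
6. q=(5,37) nearest=4 d=23 new=(5,17) → add node 6 parent=4 cost=15
7. q=(14,3) nearest=2 d=8 new=(9,5) → add node 7 parent=2 cost=9
8. q=(17,14) nearest=3 d=8 new=(12,14) → add node 8 parent=3 cost=12
9. q=(6,23) nearest=6 d=6 new=(6,20) → add node 9 parent=6 cost=18
10. q=(3,4) nearest=1 d=1 new=(3,4) → add node 10 parent=1 cost=4
11. q=(4,15) nearest=4 d=2 new=(4,15) → add node 11 parent=4 cost=14
12. q=(4,14) nearest=11 d=1 new=(4,14) → add node 12 parent=11 cost=15
13. q=(3,4) nearest=10 d=0 → coincident, reject
14. q=(19,28) nearest=9 d=13 new=(9,23) → blocked by [8,10]×[21,29], reject
15. q=(3,10) nearest=2 d=3 new=(3,10) → add node 13 parent=2 cost=9
16. q=(18,5) nearest=3 d=9 new=(12,8) → add node 14 parent=3 cost=12
17. q=(15,44) nearest=9 d=24 new=(9,23) → blocked by [8,10]×[21,29], reject
18. q=(15,9) nearest=14 d=3 new=(15,9) → add node 15 parent=14 cost=15
19. q=(14,34) nearest=9 d=14 new=(9,23) → blocked by [8,10]×[21,29], reject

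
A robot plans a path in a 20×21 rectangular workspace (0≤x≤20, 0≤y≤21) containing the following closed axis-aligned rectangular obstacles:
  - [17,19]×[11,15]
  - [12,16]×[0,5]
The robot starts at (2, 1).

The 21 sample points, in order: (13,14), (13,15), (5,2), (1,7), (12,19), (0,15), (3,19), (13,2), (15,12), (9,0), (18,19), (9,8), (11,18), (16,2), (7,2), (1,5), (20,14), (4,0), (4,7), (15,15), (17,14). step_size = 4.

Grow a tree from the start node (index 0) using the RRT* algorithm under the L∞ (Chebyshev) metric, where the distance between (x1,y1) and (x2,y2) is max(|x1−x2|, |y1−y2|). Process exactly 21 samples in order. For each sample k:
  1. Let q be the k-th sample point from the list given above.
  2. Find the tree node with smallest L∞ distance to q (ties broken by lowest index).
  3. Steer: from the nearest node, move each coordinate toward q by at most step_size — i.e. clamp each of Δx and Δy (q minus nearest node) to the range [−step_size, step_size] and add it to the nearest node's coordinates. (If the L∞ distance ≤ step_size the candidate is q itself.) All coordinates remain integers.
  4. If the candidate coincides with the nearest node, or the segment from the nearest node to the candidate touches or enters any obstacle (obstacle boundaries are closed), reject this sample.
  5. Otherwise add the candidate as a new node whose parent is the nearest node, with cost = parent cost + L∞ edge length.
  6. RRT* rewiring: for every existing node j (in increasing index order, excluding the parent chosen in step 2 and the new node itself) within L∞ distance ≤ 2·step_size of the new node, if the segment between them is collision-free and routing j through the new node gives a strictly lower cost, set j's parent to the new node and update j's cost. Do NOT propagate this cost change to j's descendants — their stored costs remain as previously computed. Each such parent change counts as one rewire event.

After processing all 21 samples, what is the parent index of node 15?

Parent of node 15: 16

1. q=(13,14) nearest=0 d=13 new=(6,5) → add node 1 parent=0 cost=4
2. q=(13,15) nearest=1 d=10 new=(10,9) → add node 2 parent=1 cost=8
3. q=(5,2) nearest=0 d=3 new=(5,2) → add node 3 parent=0 cost=3
4. q=(1,7) nearest=1 d=5 new=(2,7) → add node 4 parent=1 cost=8
5. q=(12,19) nearest=2 d=10 new=(12,13) → add node 5 parent=2 cost=12
6. q=(0,15) nearest=4 d=8 new=(0,11) → add node 6 parent=4 cost=12
7. q=(3,19) nearest=6 d=8 new=(3,15) → add node 7 parent=6 cost=16
8. q=(13,2) nearest=1 d=7 new=(10,2) → add node 8 parent=1 cost=8
9. q=(15,12) nearest=5 d=3 new=(15,12) → add node 9 parent=5 cost=15
10. q=(9,0) nearest=8 d=2 new=(9,0) → add node 10 parent=8 cost=10
11. q=(18,19) nearest=5 d=6 new=(16,17) → add node 11 parent=5 cost=16
12. q=(9,8) nearest=2 d=1 new=(9,8) → add node 12 parent=2 cost=9
13. q=(11,18) nearest=5 d=5 new=(11,17) → add node 13 parent=5 cost=16
14. q=(16,2) nearest=8 d=6 new=(14,2) → blocked by [12,16]×[0,5], reject
15. q=(7,2) nearest=3 d=2 new=(7,2) → add node 14 parent=3 cost=5; rewire 10→14 (7<10)
16. q=(1,5) nearest=4 d=2 new=(1,5) → add node 15 parent=4 cost=10
17. q=(20,14) nearest=11 d=4 new=(20,14) → blocked by [17,19]×[11,15], reject
18. q=(4,0) nearest=0 d=2 new=(4,0) → add node 16 parent=0 cost=2; rewire 15→16 (7<10)
19. q=(4,7) nearest=1 d=2 new=(4,7) → add node 17 parent=1 cost=6; rewire 6→17 (10<12); rewire 7→17 (14<16)
20. q=(15,15) nearest=11 d=2 new=(15,15) → add node 18 parent=11 cost=18
21. q=(17,14) nearest=9 d=2 new=(17,14) → blocked by [17,19]×[11,15], reject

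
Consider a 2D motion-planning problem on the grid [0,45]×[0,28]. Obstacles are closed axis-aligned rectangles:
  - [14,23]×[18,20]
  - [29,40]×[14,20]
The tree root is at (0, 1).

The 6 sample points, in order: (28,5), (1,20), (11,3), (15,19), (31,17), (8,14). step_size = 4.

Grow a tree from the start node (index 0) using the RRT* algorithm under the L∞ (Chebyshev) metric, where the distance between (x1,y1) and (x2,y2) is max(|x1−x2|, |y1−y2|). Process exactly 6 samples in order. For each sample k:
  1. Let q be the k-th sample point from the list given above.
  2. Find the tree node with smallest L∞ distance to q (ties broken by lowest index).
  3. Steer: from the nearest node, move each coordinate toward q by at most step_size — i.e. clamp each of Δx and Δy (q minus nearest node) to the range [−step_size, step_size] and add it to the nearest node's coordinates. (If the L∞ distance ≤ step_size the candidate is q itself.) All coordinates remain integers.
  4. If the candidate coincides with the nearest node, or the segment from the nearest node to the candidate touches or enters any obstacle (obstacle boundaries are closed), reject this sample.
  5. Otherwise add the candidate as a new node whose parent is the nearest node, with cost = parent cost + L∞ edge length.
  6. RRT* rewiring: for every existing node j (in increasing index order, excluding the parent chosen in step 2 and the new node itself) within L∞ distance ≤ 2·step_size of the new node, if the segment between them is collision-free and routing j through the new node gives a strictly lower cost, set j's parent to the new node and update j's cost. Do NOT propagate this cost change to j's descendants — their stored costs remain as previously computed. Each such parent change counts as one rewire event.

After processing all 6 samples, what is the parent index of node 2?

1. q=(28,5) nearest=0 d=28 new=(4,5) → add node 1 parent=0 cost=4
2. q=(1,20) nearest=1 d=15 new=(1,9) → add node 2 parent=1 cost=8
3. q=(11,3) nearest=1 d=7 new=(8,3) → add node 3 parent=1 cost=8
4. q=(15,19) nearest=1 d=14 new=(8,9) → add node 4 parent=1 cost=8
5. q=(31,17) nearest=3 d=23 new=(12,7) → add node 5 parent=3 cost=12
6. q=(8,14) nearest=4 d=5 new=(8,13) → add node 6 parent=4 cost=12

Parent of node 2: 1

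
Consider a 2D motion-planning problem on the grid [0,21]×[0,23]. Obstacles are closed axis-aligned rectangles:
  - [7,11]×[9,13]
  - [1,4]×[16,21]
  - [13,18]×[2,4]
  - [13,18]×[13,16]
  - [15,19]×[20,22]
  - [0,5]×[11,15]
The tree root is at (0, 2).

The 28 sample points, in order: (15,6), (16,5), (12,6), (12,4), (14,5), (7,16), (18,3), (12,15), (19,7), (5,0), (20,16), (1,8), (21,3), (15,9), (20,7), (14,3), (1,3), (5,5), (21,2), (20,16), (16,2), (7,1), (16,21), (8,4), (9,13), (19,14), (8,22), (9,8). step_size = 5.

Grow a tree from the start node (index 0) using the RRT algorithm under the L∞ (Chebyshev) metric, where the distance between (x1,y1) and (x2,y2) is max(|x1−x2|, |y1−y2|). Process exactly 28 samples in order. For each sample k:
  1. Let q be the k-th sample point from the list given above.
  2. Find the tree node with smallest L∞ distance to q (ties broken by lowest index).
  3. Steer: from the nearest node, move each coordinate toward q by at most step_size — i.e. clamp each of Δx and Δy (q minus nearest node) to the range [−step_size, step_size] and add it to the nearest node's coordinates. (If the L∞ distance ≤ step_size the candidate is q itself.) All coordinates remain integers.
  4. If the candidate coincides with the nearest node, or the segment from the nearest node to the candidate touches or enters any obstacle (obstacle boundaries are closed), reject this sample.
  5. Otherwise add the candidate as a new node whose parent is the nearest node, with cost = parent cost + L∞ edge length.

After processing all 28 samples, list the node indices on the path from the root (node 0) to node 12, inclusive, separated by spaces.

Path: 0 1 2 3 5 6 12

1. q=(15,6) nearest=0 d=15 new=(5,6) → add node 1 parent=0 cost=5
2. q=(16,5) nearest=1 d=11 new=(10,5) → add node 2 parent=1 cost=10
3. q=(12,6) nearest=2 d=2 new=(12,6) → add node 3 parent=2 cost=12
4. q=(12,4) nearest=2 d=2 new=(12,4) → add node 4 parent=2 cost=12
5. q=(14,5) nearest=3 d=2 new=(14,5) → add node 5 parent=3 cost=14
6. q=(7,16) nearest=1 d=10 new=(7,11) → blocked by [7,11]×[9,13], reject
7. q=(18,3) nearest=5 d=4 new=(18,3) → blocked by [13,18]×[2,4], reject
8. q=(12,15) nearest=1 d=9 new=(10,11) → blocked by [7,11]×[9,13], reject
9. q=(19,7) nearest=5 d=5 new=(19,7) → add node 6 parent=5 cost=19
10. q=(5,0) nearest=0 d=5 new=(5,0) → add node 7 parent=0 cost=5
11. q=(20,16) nearest=6 d=9 new=(20,12) → add node 8 parent=6 cost=24
12. q=(1,8) nearest=1 d=4 new=(1,8) → add node 9 parent=1 cost=9
13. q=(21,3) nearest=6 d=4 new=(21,3) → add node 10 parent=6 cost=23
14. q=(15,9) nearest=3 d=3 new=(15,9) → add node 11 parent=3 cost=15
15. q=(20,7) nearest=6 d=1 new=(20,7) → add node 12 parent=6 cost=20
16. q=(14,3) nearest=4 d=2 new=(14,3) → blocked by [13,18]×[2,4], reject
17. q=(1,3) nearest=0 d=1 new=(1,3) → add node 13 parent=0 cost=1
18. q=(5,5) nearest=1 d=1 new=(5,5) → add node 14 parent=1 cost=6
19. q=(21,2) nearest=10 d=1 new=(21,2) → add node 15 parent=10 cost=24
20. q=(20,16) nearest=8 d=4 new=(20,16) → add node 16 parent=8 cost=28
21. q=(16,2) nearest=5 d=3 new=(16,2) → blocked by [13,18]×[2,4], reject
22. q=(7,1) nearest=7 d=2 new=(7,1) → add node 17 parent=7 cost=7
23. q=(16,21) nearest=16 d=5 new=(16,21) → blocked by [15,19]×[20,22], reject
24. q=(8,4) nearest=2 d=2 new=(8,4) → add node 18 parent=2 cost=12
25. q=(9,13) nearest=11 d=6 new=(10,13) → blocked by [7,11]×[9,13], reject
26. q=(19,14) nearest=8 d=2 new=(19,14) → add node 19 parent=8 cost=26
27. q=(8,22) nearest=19 d=11 new=(14,19) → blocked by [13,18]×[13,16], reject
28. q=(9,8) nearest=2 d=3 new=(9,8) → add node 20 parent=2 cost=13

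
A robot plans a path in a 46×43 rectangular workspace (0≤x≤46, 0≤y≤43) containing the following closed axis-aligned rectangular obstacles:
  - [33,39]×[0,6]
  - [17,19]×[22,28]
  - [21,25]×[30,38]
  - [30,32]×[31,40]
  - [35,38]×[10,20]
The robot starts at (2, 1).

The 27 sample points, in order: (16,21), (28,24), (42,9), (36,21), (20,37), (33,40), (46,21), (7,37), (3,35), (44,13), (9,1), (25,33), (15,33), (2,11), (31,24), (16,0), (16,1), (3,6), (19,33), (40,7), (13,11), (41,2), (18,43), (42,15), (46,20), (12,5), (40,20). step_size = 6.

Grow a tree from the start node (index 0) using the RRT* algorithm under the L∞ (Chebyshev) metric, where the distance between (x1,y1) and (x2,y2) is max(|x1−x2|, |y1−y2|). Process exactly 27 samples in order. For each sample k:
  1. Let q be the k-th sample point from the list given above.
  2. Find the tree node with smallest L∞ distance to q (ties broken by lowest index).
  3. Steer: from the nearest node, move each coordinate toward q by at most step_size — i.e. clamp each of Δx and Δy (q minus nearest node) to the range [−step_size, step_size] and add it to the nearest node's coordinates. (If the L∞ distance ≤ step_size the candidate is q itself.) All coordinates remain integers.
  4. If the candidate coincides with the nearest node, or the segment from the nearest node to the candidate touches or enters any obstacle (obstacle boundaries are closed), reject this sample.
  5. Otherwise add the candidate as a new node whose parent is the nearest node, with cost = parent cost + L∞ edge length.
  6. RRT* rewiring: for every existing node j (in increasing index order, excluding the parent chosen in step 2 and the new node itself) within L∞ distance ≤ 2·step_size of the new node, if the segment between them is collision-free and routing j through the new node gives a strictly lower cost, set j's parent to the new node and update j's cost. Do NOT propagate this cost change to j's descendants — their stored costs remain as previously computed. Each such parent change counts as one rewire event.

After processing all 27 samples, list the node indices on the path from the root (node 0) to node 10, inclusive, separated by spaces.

Path: 0 1 2 3 4 7 10

1. q=(16,21) nearest=0 d=20 new=(8,7) → add node 1 parent=0 cost=6
2. q=(28,24) nearest=1 d=20 new=(14,13) → add node 2 parent=1 cost=12
3. q=(42,9) nearest=2 d=28 new=(20,9) → add node 3 parent=2 cost=18
4. q=(36,21) nearest=3 d=16 new=(26,15) → add node 4 parent=3 cost=24
5. q=(20,37) nearest=4 d=22 new=(20,21) → add node 5 parent=4 cost=30
6. q=(33,40) nearest=5 d=19 new=(26,27) → add node 6 parent=5 cost=36
7. q=(46,21) nearest=4 d=20 new=(32,21) → add node 7 parent=4 cost=30
8. q=(7,37) nearest=5 d=16 new=(14,27) → blocked by [17,19]×[22,28], reject
9. q=(3,35) nearest=5 d=17 new=(14,27) → blocked by [17,19]×[22,28], reject
10. q=(44,13) nearest=7 d=12 new=(38,15) → blocked by [35,38]×[10,20], reject
11. q=(9,1) nearest=1 d=6 new=(9,1) → add node 8 parent=1 cost=12
12. q=(25,33) nearest=6 d=6 new=(25,33) → blocked by [21,25]×[30,38], reject
13. q=(15,33) nearest=6 d=11 new=(20,33) → blocked by [21,25]×[30,38], reject
14. q=(2,11) nearest=1 d=6 new=(2,11) → add node 9 parent=1 cost=12
15. q=(31,24) nearest=7 d=3 new=(31,24) → add node 10 parent=7 cost=33
16. q=(16,0) nearest=8 d=7 new=(15,0) → add node 11 parent=8 cost=18
17. q=(16,1) nearest=11 d=1 new=(16,1) → add node 12 parent=11 cost=19
18. q=(3,6) nearest=0 d=5 new=(3,6) → add node 13 parent=0 cost=5; rewire 8→13 (11<12); rewire 9→13 (10<12); rewire 11→13 (17<18)
19. q=(19,33) nearest=6 d=7 new=(20,33) → blocked by [21,25]×[30,38], reject
20. q=(40,7) nearest=4 d=14 new=(32,9) → add node 14 parent=4 cost=30
21. q=(13,11) nearest=2 d=2 new=(13,11) → add node 15 parent=2 cost=14; rewire 5→15 (24<30)
22. q=(41,2) nearest=14 d=9 new=(38,3) → blocked by [33,39]×[0,6], reject
23. q=(18,43) nearest=6 d=16 new=(20,33) → blocked by [21,25]×[30,38], reject
24. q=(42,15) nearest=7 d=10 new=(38,15) → blocked by [35,38]×[10,20], reject
25. q=(46,20) nearest=7 d=14 new=(38,20) → blocked by [35,38]×[10,20], reject
26. q=(12,5) nearest=1 d=4 new=(12,5) → add node 16 parent=1 cost=10; rewire 11→16 (15<17); rewire 12→16 (14<19)
27. q=(40,20) nearest=7 d=8 new=(38,20) → blocked by [35,38]×[10,20], reject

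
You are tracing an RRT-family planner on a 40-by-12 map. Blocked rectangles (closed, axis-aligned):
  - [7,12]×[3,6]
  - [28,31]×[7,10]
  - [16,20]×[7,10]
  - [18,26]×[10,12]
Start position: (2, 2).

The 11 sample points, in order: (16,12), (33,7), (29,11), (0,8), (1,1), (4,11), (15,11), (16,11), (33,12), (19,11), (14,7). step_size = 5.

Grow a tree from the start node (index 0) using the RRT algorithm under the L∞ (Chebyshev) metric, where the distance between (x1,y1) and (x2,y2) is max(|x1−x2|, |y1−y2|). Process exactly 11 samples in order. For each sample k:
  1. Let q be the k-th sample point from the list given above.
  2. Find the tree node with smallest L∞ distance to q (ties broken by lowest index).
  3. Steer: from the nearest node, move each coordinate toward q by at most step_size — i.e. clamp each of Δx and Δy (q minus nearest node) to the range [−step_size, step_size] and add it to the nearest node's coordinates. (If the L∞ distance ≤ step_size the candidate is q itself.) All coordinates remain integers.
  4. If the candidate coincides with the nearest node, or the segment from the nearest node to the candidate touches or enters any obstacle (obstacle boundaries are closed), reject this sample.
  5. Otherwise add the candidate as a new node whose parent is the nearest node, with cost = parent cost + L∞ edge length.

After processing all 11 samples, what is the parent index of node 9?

1. q=(16,12) nearest=0 d=14 new=(7,7) → add node 1 parent=0 cost=5
2. q=(33,7) nearest=1 d=26 new=(12,7) → add node 2 parent=1 cost=10
3. q=(29,11) nearest=2 d=17 new=(17,11) → add node 3 parent=2 cost=15
4. q=(0,8) nearest=0 d=6 new=(0,7) → add node 4 parent=0 cost=5
5. q=(1,1) nearest=0 d=1 new=(1,1) → add node 5 parent=0 cost=1
6. q=(4,11) nearest=1 d=4 new=(4,11) → add node 6 parent=1 cost=9
7. q=(15,11) nearest=3 d=2 new=(15,11) → add node 7 parent=3 cost=17
8. q=(16,11) nearest=3 d=1 new=(16,11) → add node 8 parent=3 cost=16
9. q=(33,12) nearest=3 d=16 new=(22,12) → blocked by [18,26]×[10,12], reject
10. q=(19,11) nearest=3 d=2 new=(19,11) → blocked by [18,26]×[10,12], reject
11. q=(14,7) nearest=2 d=2 new=(14,7) → add node 9 parent=2 cost=12

Parent of node 9: 2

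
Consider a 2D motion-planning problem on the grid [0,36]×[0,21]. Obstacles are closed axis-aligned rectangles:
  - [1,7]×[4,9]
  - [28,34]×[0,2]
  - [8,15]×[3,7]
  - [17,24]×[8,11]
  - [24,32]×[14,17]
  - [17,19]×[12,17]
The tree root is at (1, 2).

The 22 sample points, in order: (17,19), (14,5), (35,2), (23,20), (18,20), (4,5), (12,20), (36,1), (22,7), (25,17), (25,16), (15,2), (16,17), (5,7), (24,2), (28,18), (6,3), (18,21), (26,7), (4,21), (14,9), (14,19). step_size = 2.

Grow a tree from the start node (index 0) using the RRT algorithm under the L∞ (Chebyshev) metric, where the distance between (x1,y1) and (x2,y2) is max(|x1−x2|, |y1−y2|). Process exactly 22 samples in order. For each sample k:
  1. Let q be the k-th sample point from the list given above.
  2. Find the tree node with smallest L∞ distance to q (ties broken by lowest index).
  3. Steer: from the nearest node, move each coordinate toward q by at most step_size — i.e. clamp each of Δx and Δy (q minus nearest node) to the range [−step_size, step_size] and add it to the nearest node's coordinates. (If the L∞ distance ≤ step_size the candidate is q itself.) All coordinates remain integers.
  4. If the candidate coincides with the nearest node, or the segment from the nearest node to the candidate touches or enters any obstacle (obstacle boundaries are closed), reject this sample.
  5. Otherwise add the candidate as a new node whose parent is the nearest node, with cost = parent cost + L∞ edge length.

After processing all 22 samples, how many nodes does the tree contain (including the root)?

Node count: 7

1. q=(17,19) nearest=0 d=17 new=(3,4) → blocked by [1,7]×[4,9], reject
2. q=(14,5) nearest=0 d=13 new=(3,4) → blocked by [1,7]×[4,9], reject
3. q=(35,2) nearest=0 d=34 new=(3,2) → add node 1 parent=0 cost=2
4. q=(23,20) nearest=1 d=20 new=(5,4) → blocked by [1,7]×[4,9], reject
5. q=(18,20) nearest=0 d=18 new=(3,4) → blocked by [1,7]×[4,9], reject
6. q=(4,5) nearest=0 d=3 new=(3,4) → blocked by [1,7]×[4,9], reject
7. q=(12,20) nearest=0 d=18 new=(3,4) → blocked by [1,7]×[4,9], reject
8. q=(36,1) nearest=1 d=33 new=(5,1) → add node 2 parent=1 cost=4
9. q=(22,7) nearest=2 d=17 new=(7,3) → add node 3 parent=2 cost=6
10. q=(25,17) nearest=3 d=18 new=(9,5) → blocked by [8,15]×[3,7], reject
11. q=(25,16) nearest=3 d=18 new=(9,5) → blocked by [8,15]×[3,7], reject
12. q=(15,2) nearest=3 d=8 new=(9,2) → add node 4 parent=3 cost=8
13. q=(16,17) nearest=3 d=14 new=(9,5) → blocked by [8,15]×[3,7], reject
14. q=(5,7) nearest=3 d=4 new=(5,5) → blocked by [1,7]×[4,9], reject
15. q=(24,2) nearest=4 d=15 new=(11,2) → add node 5 parent=4 cost=10
16. q=(28,18) nearest=5 d=17 new=(13,4) → blocked by [8,15]×[3,7], reject
17. q=(6,3) nearest=3 d=1 new=(6,3) → add node 6 parent=3 cost=7
18. q=(18,21) nearest=3 d=18 new=(9,5) → blocked by [8,15]×[3,7], reject
19. q=(26,7) nearest=5 d=15 new=(13,4) → blocked by [8,15]×[3,7], reject
20. q=(4,21) nearest=3 d=18 new=(5,5) → blocked by [1,7]×[4,9], reject
21. q=(14,9) nearest=3 d=7 new=(9,5) → blocked by [8,15]×[3,7], reject
22. q=(14,19) nearest=3 d=16 new=(9,5) → blocked by [8,15]×[3,7], reject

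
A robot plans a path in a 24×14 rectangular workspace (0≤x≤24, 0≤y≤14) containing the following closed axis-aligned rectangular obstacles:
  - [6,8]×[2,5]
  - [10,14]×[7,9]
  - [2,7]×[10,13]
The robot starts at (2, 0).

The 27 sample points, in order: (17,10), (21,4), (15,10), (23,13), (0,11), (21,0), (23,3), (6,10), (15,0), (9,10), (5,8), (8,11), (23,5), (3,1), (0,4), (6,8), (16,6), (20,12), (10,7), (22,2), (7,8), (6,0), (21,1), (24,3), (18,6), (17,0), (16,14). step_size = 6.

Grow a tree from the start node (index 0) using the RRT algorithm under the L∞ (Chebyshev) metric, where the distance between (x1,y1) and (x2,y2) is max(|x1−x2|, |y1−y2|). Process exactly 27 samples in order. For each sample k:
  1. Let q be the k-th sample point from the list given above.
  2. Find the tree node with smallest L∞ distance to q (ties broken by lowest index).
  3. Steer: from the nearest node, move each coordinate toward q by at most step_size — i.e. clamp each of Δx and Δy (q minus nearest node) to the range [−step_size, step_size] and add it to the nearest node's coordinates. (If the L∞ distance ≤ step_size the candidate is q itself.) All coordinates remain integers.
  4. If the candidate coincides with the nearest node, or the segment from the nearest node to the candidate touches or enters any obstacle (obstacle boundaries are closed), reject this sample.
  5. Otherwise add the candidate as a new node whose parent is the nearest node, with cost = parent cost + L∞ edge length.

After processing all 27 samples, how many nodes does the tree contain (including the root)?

Node count: 20

1. q=(17,10) nearest=0 d=15 new=(8,6) → blocked by [6,8]×[2,5], reject
2. q=(21,4) nearest=0 d=19 new=(8,4) → blocked by [6,8]×[2,5], reject
3. q=(15,10) nearest=0 d=13 new=(8,6) → blocked by [6,8]×[2,5], reject
4. q=(23,13) nearest=0 d=21 new=(8,6) → blocked by [6,8]×[2,5], reject
5. q=(0,11) nearest=0 d=11 new=(0,6) → add node 1 parent=0 cost=6
6. q=(21,0) nearest=0 d=19 new=(8,0) → add node 2 parent=0 cost=6
7. q=(23,3) nearest=2 d=15 new=(14,3) → add node 3 parent=2 cost=12
8. q=(6,10) nearest=1 d=6 new=(6,10) → blocked by [2,7]×[10,13], reject
9. q=(15,0) nearest=3 d=3 new=(15,0) → add node 4 parent=3 cost=15
10. q=(9,10) nearest=3 d=7 new=(9,9) → blocked by [10,14]×[7,9], reject
11. q=(5,8) nearest=1 d=5 new=(5,8) → add node 5 parent=1 cost=11
12. q=(8,11) nearest=5 d=3 new=(8,11) → blocked by [2,7]×[10,13], reject
13. q=(23,5) nearest=4 d=8 new=(21,5) → add node 6 parent=4 cost=21
14. q=(3,1) nearest=0 d=1 new=(3,1) → add node 7 parent=0 cost=1
15. q=(0,4) nearest=1 d=2 new=(0,4) → add node 8 parent=1 cost=8
16. q=(6,8) nearest=5 d=1 new=(6,8) → add node 9 parent=5 cost=12
17. q=(16,6) nearest=3 d=3 new=(16,6) → add node 10 parent=3 cost=15
18. q=(20,12) nearest=10 d=6 new=(20,12) → add node 11 parent=10 cost=21
19. q=(10,7) nearest=3 d=4 new=(10,7) → blocked by [10,14]×[7,9], reject
20. q=(22,2) nearest=6 d=3 new=(22,2) → add node 12 parent=6 cost=24
21. q=(7,8) nearest=9 d=1 new=(7,8) → add node 13 parent=9 cost=13
22. q=(6,0) nearest=2 d=2 new=(6,0) → add node 14 parent=2 cost=8
23. q=(21,1) nearest=12 d=1 new=(21,1) → add node 15 parent=12 cost=25
24. q=(24,3) nearest=12 d=2 new=(24,3) → add node 16 parent=12 cost=26
25. q=(18,6) nearest=10 d=2 new=(18,6) → add node 17 parent=10 cost=17
26. q=(17,0) nearest=4 d=2 new=(17,0) → add node 18 parent=4 cost=17
27. q=(16,14) nearest=11 d=4 new=(16,14) → add node 19 parent=11 cost=25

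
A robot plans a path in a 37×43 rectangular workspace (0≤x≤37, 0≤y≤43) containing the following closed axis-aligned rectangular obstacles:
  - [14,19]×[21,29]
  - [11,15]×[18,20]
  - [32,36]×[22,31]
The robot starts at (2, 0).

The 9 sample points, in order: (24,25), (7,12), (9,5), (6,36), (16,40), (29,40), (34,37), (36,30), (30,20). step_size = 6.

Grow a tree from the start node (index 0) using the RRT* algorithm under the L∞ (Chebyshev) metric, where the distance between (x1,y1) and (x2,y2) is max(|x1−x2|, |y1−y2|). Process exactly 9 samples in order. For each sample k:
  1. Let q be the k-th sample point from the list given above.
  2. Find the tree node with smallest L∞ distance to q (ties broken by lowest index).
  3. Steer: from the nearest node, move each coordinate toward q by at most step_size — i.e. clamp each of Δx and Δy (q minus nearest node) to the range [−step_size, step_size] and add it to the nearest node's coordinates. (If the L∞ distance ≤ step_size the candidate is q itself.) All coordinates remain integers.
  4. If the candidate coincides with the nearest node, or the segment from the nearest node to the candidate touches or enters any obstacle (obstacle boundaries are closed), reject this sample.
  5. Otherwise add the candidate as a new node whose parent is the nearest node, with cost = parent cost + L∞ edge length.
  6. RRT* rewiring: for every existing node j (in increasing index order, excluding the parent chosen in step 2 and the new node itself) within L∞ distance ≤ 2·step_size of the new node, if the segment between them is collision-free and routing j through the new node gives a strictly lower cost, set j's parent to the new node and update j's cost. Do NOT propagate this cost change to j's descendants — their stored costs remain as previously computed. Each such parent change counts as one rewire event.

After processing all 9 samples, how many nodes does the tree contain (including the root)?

Node count: 6

1. q=(24,25) nearest=0 d=25 new=(8,6) → add node 1 parent=0 cost=6
2. q=(7,12) nearest=1 d=6 new=(7,12) → add node 2 parent=1 cost=12
3. q=(9,5) nearest=1 d=1 new=(9,5) → add node 3 parent=1 cost=7
4. q=(6,36) nearest=2 d=24 new=(6,18) → add node 4 parent=2 cost=18
5. q=(16,40) nearest=4 d=22 new=(12,24) → add node 5 parent=4 cost=24
6. q=(29,40) nearest=5 d=17 new=(18,30) → blocked by [14,19]×[21,29], reject
7. q=(34,37) nearest=5 d=22 new=(18,30) → blocked by [14,19]×[21,29], reject
8. q=(36,30) nearest=5 d=24 new=(18,30) → blocked by [14,19]×[21,29], reject
9. q=(30,20) nearest=5 d=18 new=(18,20) → blocked by [14,19]×[21,29], reject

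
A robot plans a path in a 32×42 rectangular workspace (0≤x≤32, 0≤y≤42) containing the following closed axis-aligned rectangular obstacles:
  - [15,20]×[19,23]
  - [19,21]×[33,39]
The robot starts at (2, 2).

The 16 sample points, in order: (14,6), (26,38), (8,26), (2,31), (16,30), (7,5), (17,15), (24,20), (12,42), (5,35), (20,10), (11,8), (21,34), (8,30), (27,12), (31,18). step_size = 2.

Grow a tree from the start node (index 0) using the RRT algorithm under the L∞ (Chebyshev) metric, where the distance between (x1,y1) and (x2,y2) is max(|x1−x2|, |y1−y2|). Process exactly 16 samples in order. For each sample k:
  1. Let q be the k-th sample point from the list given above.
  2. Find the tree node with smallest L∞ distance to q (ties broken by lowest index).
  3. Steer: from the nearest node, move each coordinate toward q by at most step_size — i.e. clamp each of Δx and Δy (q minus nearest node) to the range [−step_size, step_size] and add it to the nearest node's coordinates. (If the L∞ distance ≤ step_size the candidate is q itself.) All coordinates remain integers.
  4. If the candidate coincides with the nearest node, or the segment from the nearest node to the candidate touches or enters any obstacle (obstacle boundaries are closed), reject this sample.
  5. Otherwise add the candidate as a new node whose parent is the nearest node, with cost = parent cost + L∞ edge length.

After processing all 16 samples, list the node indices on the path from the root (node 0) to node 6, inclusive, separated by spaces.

Path: 0 1 2 6

1. q=(14,6) nearest=0 d=12 new=(4,4) → add node 1 parent=0 cost=2
2. q=(26,38) nearest=1 d=34 new=(6,6) → add node 2 parent=1 cost=4
3. q=(8,26) nearest=2 d=20 new=(8,8) → add node 3 parent=2 cost=6
4. q=(2,31) nearest=3 d=23 new=(6,10) → add node 4 parent=3 cost=8
5. q=(16,30) nearest=4 d=20 new=(8,12) → add node 5 parent=4 cost=10
6. q=(7,5) nearest=2 d=1 new=(7,5) → add node 6 parent=2 cost=5
7. q=(17,15) nearest=3 d=9 new=(10,10) → add node 7 parent=3 cost=8
8. q=(24,20) nearest=7 d=14 new=(12,12) → add node 8 parent=7 cost=10
9. q=(12,42) nearest=5 d=30 new=(10,14) → add node 9 parent=5 cost=12
10. q=(5,35) nearest=9 d=21 new=(8,16) → add node 10 parent=9 cost=14
11. q=(20,10) nearest=8 d=8 new=(14,10) → add node 11 parent=8 cost=12
12. q=(11,8) nearest=7 d=2 new=(11,8) → add node 12 parent=7 cost=10
13. q=(21,34) nearest=10 d=18 new=(10,18) → add node 13 parent=10 cost=16
14. q=(8,30) nearest=13 d=12 new=(8,20) → add node 14 parent=13 cost=18
15. q=(27,12) nearest=11 d=13 new=(16,12) → add node 15 parent=11 cost=14
16. q=(31,18) nearest=15 d=15 new=(18,14) → add node 16 parent=15 cost=16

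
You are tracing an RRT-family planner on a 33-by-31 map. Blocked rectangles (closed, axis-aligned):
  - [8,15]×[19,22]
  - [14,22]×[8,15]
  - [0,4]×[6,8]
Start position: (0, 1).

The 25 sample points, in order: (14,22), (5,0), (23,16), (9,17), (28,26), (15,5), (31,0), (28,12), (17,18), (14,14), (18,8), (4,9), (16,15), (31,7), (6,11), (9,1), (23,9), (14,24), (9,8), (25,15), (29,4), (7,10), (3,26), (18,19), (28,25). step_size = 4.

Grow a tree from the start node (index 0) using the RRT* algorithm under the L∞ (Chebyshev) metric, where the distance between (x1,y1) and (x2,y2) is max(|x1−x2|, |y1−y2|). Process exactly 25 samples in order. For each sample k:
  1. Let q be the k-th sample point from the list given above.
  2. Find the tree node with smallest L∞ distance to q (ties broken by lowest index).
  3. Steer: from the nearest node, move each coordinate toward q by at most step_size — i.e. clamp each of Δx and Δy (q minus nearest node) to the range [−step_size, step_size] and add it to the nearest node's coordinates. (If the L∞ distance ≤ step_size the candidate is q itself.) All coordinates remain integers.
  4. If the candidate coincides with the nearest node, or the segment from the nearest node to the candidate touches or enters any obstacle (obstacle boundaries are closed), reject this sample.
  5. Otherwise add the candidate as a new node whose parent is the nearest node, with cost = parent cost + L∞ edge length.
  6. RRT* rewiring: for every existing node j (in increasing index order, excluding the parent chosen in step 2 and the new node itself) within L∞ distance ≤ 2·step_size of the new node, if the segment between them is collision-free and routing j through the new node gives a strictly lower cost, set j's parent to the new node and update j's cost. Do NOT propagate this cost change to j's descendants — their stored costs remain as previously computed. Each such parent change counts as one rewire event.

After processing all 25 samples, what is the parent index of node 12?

Parent of node 12: 7

1. q=(14,22) nearest=0 d=21 new=(4,5) → add node 1 parent=0 cost=4
2. q=(5,0) nearest=0 d=5 new=(4,0) → add node 2 parent=0 cost=4
3. q=(23,16) nearest=1 d=19 new=(8,9) → add node 3 parent=1 cost=8
4. q=(9,17) nearest=3 d=8 new=(9,13) → add node 4 parent=3 cost=12
5. q=(28,26) nearest=4 d=19 new=(13,17) → add node 5 parent=4 cost=16
6. q=(15,5) nearest=3 d=7 new=(12,5) → add node 6 parent=3 cost=12
7. q=(31,0) nearest=5 d=18 new=(17,13) → blocked by [14,22]×[8,15], reject
8. q=(28,12) nearest=5 d=15 new=(17,13) → blocked by [14,22]×[8,15], reject
9. q=(17,18) nearest=5 d=4 new=(17,18) → add node 7 parent=5 cost=20
10. q=(14,14) nearest=5 d=3 new=(14,14) → blocked by [14,22]×[8,15], reject
11. q=(18,8) nearest=6 d=6 new=(16,8) → blocked by [14,22]×[8,15], reject
12. q=(4,9) nearest=1 d=4 new=(4,9) → blocked by [0,4]×[6,8], reject
13. q=(16,15) nearest=5 d=3 new=(16,15) → blocked by [14,22]×[8,15], reject
14. q=(31,7) nearest=7 d=14 new=(21,14) → blocked by [14,22]×[8,15], reject
15. q=(6,11) nearest=3 d=2 new=(6,11) → add node 8 parent=3 cost=10
16. q=(9,1) nearest=6 d=4 new=(9,1) → add node 9 parent=6 cost=16
17. q=(23,9) nearest=7 d=9 new=(21,14) → blocked by [14,22]×[8,15], reject
18. q=(14,24) nearest=7 d=6 new=(14,22) → blocked by [8,15]×[19,22], reject
19. q=(9,8) nearest=3 d=1 new=(9,8) → add node 10 parent=3 cost=9
20. q=(25,15) nearest=7 d=8 new=(21,15) → blocked by [14,22]×[8,15], reject
21. q=(29,4) nearest=7 d=14 new=(21,14) → blocked by [14,22]×[8,15], reject
22. q=(7,10) nearest=3 d=1 new=(7,10) → add node 11 parent=3 cost=9
23. q=(3,26) nearest=5 d=10 new=(9,21) → blocked by [8,15]×[19,22], reject
24. q=(18,19) nearest=7 d=1 new=(18,19) → add node 12 parent=7 cost=21
25. q=(28,25) nearest=12 d=10 new=(22,23) → add node 13 parent=12 cost=25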